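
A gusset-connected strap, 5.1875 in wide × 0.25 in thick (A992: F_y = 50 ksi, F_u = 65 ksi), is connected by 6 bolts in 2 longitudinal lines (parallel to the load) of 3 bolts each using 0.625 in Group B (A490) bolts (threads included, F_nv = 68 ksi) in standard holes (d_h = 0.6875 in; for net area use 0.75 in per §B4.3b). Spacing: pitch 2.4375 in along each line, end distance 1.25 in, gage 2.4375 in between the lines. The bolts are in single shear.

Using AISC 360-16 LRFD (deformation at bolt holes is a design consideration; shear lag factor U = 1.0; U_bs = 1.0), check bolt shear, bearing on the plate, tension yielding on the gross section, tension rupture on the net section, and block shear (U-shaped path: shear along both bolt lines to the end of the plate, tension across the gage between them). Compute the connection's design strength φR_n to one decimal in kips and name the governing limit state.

Bolt shear: A_b = π(0.625)²/4 = 0.3068 in². φR_n = 0.75 × 68 × 0.3068 × 6 × 1 = 93.9 kips.
Bearing (0.25 in plate, F_u = 65 ksi): end bolts L_c = 1.25 − 0.6875/2 = 0.90625, R_n = min(1.2×0.90625×0.25×65, 2.4×0.625×0.25×65) = 17.672 kips/bolt; interior L_c = 2.4375 − 0.6875 = 1.75, R_n = 24.375 kips/bolt. φR_n = 0.75 × (2×17.672 + 4×24.375) = 99.6 kips.
Tension yield (gross): A_g = 5.1875×0.25 = 1.2969 in². φR_n = 0.90 × 50 × 1.2969 = 58.4 kips.
Tension rupture (net): A_n = (5.1875 − 2×0.75)×0.25 = 0.92188 in² (U = 1.0, A_e = A_n). φR_n = 0.75 × 65 × 0.92188 = 44.9 kips.
Block shear: shear path 2×[1.25+2×2.4375] = 2×6.125 in, A_gv = 3.0625, A_nv = 2×(6.125 − 2.5×0.75)×0.25 = 2.125 in²; tension across gage: (2.4375 − 1×0.75)×0.25 = 0.42188 in². R_n = min(0.6×65×2.125, 0.6×50×3.0625) + 1.0×65×0.42188 = min(82.875, 91.875) + 27.422 = 110.3 kips. φR_n = 0.75 × 110.3 = 82.7 kips.
Governing: min(93.9, 99.6, 58.4, 44.9, 82.7) = 44.9 kips → net-section rupture.

44.9 kips (net-section rupture governs)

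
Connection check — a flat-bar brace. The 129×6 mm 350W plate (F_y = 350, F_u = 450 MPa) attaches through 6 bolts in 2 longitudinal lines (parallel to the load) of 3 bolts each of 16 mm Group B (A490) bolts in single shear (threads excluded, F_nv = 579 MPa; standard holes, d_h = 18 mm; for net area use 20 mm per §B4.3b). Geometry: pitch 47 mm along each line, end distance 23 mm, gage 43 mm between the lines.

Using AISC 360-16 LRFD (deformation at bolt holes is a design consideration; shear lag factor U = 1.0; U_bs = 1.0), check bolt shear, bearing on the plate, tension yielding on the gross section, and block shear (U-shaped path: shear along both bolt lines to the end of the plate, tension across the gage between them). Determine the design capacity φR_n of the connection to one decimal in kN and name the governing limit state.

209.4 kN (block shear governs)

Bolt shear: A_b = π(16)²/4 = 201.06 mm². φR_n = 0.75 × 579 × 201.06 × 6 × 1 = 523.9 kN.
Bearing (6 mm plate, F_u = 450 MPa): end bolts L_c = 23 − 18/2 = 14, R_n = min(1.2×14×6×450, 2.4×16×6×450) = 45.36 kN/bolt; interior L_c = 47 − 18 = 29, R_n = 93.96 kN/bolt. φR_n = 0.75 × (2×45.36 + 4×93.96) = 349.9 kN.
Tension yield (gross): A_g = 129×6 = 774 mm². φR_n = 0.90 × 350 × 774 = 243.8 kN.
Block shear: shear path 2×[23+2×47] = 2×117 mm, A_gv = 1404, A_nv = 2×(117 − 2.5×20)×6 = 804 mm²; tension across gage: (43 − 1×20)×6 = 138 mm². R_n = min(0.6×450×804, 0.6×350×1404) + 1.0×450×138 = min(217.08, 294.84) + 62.1 = 279.18 kN. φR_n = 0.75 × 279.18 = 209.4 kN.
Governing: min(523.9, 349.9, 243.8, 209.4) = 209.4 kN → block shear.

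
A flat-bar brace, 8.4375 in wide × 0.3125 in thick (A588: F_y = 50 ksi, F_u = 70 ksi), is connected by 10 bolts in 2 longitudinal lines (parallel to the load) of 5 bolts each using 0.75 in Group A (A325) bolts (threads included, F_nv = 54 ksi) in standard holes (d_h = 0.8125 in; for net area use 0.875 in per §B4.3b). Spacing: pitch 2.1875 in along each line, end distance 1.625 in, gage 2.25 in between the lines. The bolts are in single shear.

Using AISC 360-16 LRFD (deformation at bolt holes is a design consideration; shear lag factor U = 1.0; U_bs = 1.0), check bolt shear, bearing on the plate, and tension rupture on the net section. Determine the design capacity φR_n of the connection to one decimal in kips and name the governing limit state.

Bolt shear: A_b = π(0.75)²/4 = 0.44179 in². φR_n = 0.75 × 54 × 0.44179 × 10 × 1 = 178.9 kips.
Bearing (0.3125 in plate, F_u = 70 ksi): end bolts L_c = 1.625 − 0.8125/2 = 1.21875, R_n = min(1.2×1.21875×0.3125×70, 2.4×0.75×0.3125×70) = 31.992 kips/bolt; interior L_c = 2.1875 − 0.8125 = 1.375, R_n = 36.094 kips/bolt. φR_n = 0.75 × (2×31.992 + 8×36.094) = 264.6 kips.
Tension rupture (net): A_n = (8.4375 − 2×0.875)×0.3125 = 2.0898 in² (U = 1.0, A_e = A_n). φR_n = 0.75 × 70 × 2.0898 = 109.7 kips.
Governing: min(178.9, 264.6, 109.7) = 109.7 kips → net-section rupture.

109.7 kips (net-section rupture governs)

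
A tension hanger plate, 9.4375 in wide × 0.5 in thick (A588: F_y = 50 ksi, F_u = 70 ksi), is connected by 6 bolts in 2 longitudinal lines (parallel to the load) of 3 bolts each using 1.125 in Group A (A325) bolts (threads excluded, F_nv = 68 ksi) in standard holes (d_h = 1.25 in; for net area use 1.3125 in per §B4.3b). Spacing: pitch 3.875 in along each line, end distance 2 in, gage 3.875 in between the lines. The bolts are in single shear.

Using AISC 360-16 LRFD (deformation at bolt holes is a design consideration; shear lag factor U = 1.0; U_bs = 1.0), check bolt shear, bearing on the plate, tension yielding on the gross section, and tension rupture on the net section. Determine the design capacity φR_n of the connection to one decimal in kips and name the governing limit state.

Bolt shear: A_b = π(1.125)²/4 = 0.99402 in². φR_n = 0.75 × 68 × 0.99402 × 6 × 1 = 304.2 kips.
Bearing (0.5 in plate, F_u = 70 ksi): end bolts L_c = 2 − 1.25/2 = 1.375, R_n = min(1.2×1.375×0.5×70, 2.4×1.125×0.5×70) = 57.75 kips/bolt; interior L_c = 3.875 − 1.25 = 2.625, R_n = 94.5 kips/bolt. φR_n = 0.75 × (2×57.75 + 4×94.5) = 370.1 kips.
Tension yield (gross): A_g = 9.4375×0.5 = 4.7188 in². φR_n = 0.90 × 50 × 4.7188 = 212.3 kips.
Tension rupture (net): A_n = (9.4375 − 2×1.3125)×0.5 = 3.4063 in² (U = 1.0, A_e = A_n). φR_n = 0.75 × 70 × 3.4063 = 178.8 kips.
Governing: min(304.2, 370.1, 212.3, 178.8) = 178.8 kips → net-section rupture.

178.8 kips (net-section rupture governs)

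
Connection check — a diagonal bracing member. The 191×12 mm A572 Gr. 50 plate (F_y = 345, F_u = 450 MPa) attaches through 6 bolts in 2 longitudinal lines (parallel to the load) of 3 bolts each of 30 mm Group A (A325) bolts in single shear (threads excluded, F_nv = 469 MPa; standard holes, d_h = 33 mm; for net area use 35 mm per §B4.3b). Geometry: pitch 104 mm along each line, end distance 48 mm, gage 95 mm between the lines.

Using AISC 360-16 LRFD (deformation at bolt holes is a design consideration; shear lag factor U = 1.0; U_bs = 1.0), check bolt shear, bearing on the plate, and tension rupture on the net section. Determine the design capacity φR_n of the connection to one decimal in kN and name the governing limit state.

490.1 kN (net-section rupture governs)

Bolt shear: A_b = π(30)²/4 = 706.86 mm². φR_n = 0.75 × 469 × 706.86 × 6 × 1 = 1491.8 kN.
Bearing (12 mm plate, F_u = 450 MPa): end bolts L_c = 48 − 33/2 = 31.5, R_n = min(1.2×31.5×12×450, 2.4×30×12×450) = 204.12 kN/bolt; interior L_c = 104 − 33 = 71, R_n = 388.8 kN/bolt. φR_n = 0.75 × (2×204.12 + 4×388.8) = 1472.6 kN.
Tension rupture (net): A_n = (191 − 2×35)×12 = 1452 mm² (U = 1.0, A_e = A_n). φR_n = 0.75 × 450 × 1452 = 490.1 kN.
Governing: min(1491.8, 1472.6, 490.1) = 490.1 kN → net-section rupture.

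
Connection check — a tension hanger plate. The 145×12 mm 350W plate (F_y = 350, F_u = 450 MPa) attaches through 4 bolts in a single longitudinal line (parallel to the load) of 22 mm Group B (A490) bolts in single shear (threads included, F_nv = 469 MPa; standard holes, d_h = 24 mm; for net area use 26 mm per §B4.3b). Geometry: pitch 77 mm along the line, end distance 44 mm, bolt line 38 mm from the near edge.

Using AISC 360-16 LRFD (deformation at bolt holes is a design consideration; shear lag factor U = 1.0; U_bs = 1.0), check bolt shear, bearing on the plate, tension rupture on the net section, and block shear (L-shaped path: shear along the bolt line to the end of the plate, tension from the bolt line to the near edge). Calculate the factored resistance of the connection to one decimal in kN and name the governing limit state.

482.0 kN (net-section rupture governs)

Bolt shear: A_b = π(22)²/4 = 380.13 mm². φR_n = 0.75 × 469 × 380.13 × 4 × 1 = 534.8 kN.
Bearing (12 mm plate, F_u = 450 MPa): end bolts L_c = 44 − 24/2 = 32, R_n = min(1.2×32×12×450, 2.4×22×12×450) = 207.36 kN/bolt; interior L_c = 77 − 24 = 53, R_n = 285.12 kN/bolt. φR_n = 0.75 × (1×207.36 + 3×285.12) = 797.0 kN.
Tension rupture (net): A_n = (145 − 1×26)×12 = 1428 mm² (U = 1.0, A_e = A_n). φR_n = 0.75 × 450 × 1428 = 482.0 kN.
Block shear: shear path 1×[44+3×77] = 1×275 mm, A_gv = 3300, A_nv = 1×(275 − 3.5×26)×12 = 2208 mm²; tension to near edge: (38 − 0.5×26)×12 = 300 mm². R_n = min(0.6×450×2208, 0.6×350×3300) + 1.0×450×300 = min(596.16, 693) + 135 = 731.16 kN. φR_n = 0.75 × 731.16 = 548.4 kN.
Governing: min(534.8, 797.0, 482.0, 548.4) = 482.0 kN → net-section rupture.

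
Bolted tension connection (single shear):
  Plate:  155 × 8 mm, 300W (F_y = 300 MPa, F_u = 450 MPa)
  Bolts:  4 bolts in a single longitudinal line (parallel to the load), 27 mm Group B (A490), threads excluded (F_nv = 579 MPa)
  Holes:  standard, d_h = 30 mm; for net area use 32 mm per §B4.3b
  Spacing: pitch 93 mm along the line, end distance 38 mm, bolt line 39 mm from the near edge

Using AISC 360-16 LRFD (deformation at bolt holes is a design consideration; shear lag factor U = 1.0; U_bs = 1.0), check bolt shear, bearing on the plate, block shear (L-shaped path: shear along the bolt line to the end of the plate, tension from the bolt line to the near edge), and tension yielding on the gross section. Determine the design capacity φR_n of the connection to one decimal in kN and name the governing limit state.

334.8 kN (gross-section yield governs)

Bolt shear: A_b = π(27)²/4 = 572.56 mm². φR_n = 0.75 × 579 × 572.56 × 4 × 1 = 994.5 kN.
Bearing (8 mm plate, F_u = 450 MPa): end bolts L_c = 38 − 30/2 = 23, R_n = min(1.2×23×8×450, 2.4×27×8×450) = 99.36 kN/bolt; interior L_c = 93 − 30 = 63, R_n = 233.28 kN/bolt. φR_n = 0.75 × (1×99.36 + 3×233.28) = 599.4 kN.
Block shear: shear path 1×[38+3×93] = 1×317 mm, A_gv = 2536, A_nv = 1×(317 − 3.5×32)×8 = 1640 mm²; tension to near edge: (39 − 0.5×32)×8 = 184 mm². R_n = min(0.6×450×1640, 0.6×300×2536) + 1.0×450×184 = min(442.8, 456.48) + 82.8 = 525.6 kN. φR_n = 0.75 × 525.6 = 394.2 kN.
Tension yield (gross): A_g = 155×8 = 1240 mm². φR_n = 0.90 × 300 × 1240 = 334.8 kN.
Governing: min(994.5, 599.4, 394.2, 334.8) = 334.8 kN → gross-section yield.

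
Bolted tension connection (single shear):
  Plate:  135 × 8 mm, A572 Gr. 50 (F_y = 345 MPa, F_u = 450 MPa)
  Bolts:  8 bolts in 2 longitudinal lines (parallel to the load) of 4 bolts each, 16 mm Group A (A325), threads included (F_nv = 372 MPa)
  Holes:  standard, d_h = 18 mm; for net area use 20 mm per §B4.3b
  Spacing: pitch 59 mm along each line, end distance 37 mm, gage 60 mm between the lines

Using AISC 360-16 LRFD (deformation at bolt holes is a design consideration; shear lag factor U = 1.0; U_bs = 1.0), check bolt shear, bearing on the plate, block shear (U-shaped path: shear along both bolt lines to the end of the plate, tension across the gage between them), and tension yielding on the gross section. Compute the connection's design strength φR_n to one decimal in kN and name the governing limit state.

Bolt shear: A_b = π(16)²/4 = 201.06 mm². φR_n = 0.75 × 372 × 201.06 × 8 × 1 = 448.8 kN.
Bearing (8 mm plate, F_u = 450 MPa): end bolts L_c = 37 − 18/2 = 28, R_n = min(1.2×28×8×450, 2.4×16×8×450) = 120.96 kN/bolt; interior L_c = 59 − 18 = 41, R_n = 138.24 kN/bolt. φR_n = 0.75 × (2×120.96 + 6×138.24) = 803.5 kN.
Block shear: shear path 2×[37+3×59] = 2×214 mm, A_gv = 3424, A_nv = 2×(214 − 3.5×20)×8 = 2304 mm²; tension across gage: (60 − 1×20)×8 = 320 mm². R_n = min(0.6×450×2304, 0.6×345×3424) + 1.0×450×320 = min(622.08, 708.77) + 144 = 766.08 kN. φR_n = 0.75 × 766.08 = 574.6 kN.
Tension yield (gross): A_g = 135×8 = 1080 mm². φR_n = 0.90 × 345 × 1080 = 335.3 kN.
Governing: min(448.8, 803.5, 574.6, 335.3) = 335.3 kN → gross-section yield.

335.3 kN (gross-section yield governs)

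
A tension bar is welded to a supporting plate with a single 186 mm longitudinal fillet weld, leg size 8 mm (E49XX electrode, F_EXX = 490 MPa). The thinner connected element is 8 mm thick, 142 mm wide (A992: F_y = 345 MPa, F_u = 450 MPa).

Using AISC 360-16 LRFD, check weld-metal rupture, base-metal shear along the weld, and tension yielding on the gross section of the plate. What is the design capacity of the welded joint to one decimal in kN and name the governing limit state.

232.0 kN (weld metal governs)

Weld metal: throat = 0.707×8 = 5.656 mm, L = 186 mm. φR_n = 0.75 × 0.6 × 490 × 5.656 × 186 = 232.0 kN.
Base metal shear (8 mm plate): yield φR_n = 1.0×0.6×345×8×186 = 308.0 kN; rupture φR_n = 0.75×0.6×450×8×186 = 301.3 kN; take 301.3 kN (rupture).
Tension yield (gross): A_g = 142×8 = 1136 mm². φR_n = 0.90 × 345 × 1136 = 352.7 kN.
Governing: min(232.0, 301.3, 352.7) = 232.0 kN → weld metal.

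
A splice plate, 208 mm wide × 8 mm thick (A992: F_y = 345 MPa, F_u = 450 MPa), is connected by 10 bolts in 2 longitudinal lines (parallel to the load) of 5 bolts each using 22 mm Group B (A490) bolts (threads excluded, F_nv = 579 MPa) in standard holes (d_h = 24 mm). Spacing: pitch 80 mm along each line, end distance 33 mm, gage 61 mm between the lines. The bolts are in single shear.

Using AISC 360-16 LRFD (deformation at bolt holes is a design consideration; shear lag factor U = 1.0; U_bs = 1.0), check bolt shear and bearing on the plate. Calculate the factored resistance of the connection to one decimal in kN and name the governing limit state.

Bolt shear: A_b = π(22)²/4 = 380.13 mm². φR_n = 0.75 × 579 × 380.13 × 10 × 1 = 1650.7 kN.
Bearing (8 mm plate, F_u = 450 MPa): end bolts L_c = 33 − 24/2 = 21, R_n = min(1.2×21×8×450, 2.4×22×8×450) = 90.72 kN/bolt; interior L_c = 80 − 24 = 56, R_n = 190.08 kN/bolt. φR_n = 0.75 × (2×90.72 + 8×190.08) = 1276.6 kN.
Governing: min(1650.7, 1276.6) = 1276.6 kN → bearing.

1276.6 kN (bearing governs)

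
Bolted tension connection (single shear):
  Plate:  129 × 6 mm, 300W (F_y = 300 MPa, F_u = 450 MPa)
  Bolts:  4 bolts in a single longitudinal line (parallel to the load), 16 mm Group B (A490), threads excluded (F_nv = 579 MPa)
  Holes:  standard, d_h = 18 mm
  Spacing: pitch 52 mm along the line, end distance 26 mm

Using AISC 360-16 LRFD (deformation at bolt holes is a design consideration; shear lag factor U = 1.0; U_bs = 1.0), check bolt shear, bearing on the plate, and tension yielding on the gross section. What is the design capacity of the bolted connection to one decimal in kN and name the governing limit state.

Bolt shear: A_b = π(16)²/4 = 201.06 mm². φR_n = 0.75 × 579 × 201.06 × 4 × 1 = 349.2 kN.
Bearing (6 mm plate, F_u = 450 MPa): end bolts L_c = 26 − 18/2 = 17, R_n = min(1.2×17×6×450, 2.4×16×6×450) = 55.08 kN/bolt; interior L_c = 52 − 18 = 34, R_n = 103.68 kN/bolt. φR_n = 0.75 × (1×55.08 + 3×103.68) = 274.6 kN.
Tension yield (gross): A_g = 129×6 = 774 mm². φR_n = 0.90 × 300 × 774 = 209.0 kN.
Governing: min(349.2, 274.6, 209.0) = 209.0 kN → gross-section yield.

209.0 kN (gross-section yield governs)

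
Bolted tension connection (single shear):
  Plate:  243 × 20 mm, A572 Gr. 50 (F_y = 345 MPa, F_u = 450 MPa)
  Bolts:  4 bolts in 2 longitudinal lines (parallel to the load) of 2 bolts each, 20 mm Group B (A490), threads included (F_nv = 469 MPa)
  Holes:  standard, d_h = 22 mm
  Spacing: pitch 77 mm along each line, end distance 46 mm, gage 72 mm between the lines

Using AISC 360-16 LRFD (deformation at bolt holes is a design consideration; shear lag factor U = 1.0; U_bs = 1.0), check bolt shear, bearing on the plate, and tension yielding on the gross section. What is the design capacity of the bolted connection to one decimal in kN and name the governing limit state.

442.0 kN (bolt shear governs)

Bolt shear: A_b = π(20)²/4 = 314.16 mm². φR_n = 0.75 × 469 × 314.16 × 4 × 1 = 442.0 kN.
Bearing (20 mm plate, F_u = 450 MPa): end bolts L_c = 46 − 22/2 = 35, R_n = min(1.2×35×20×450, 2.4×20×20×450) = 378 kN/bolt; interior L_c = 77 − 22 = 55, R_n = 432 kN/bolt. φR_n = 0.75 × (2×378 + 2×432) = 1215.0 kN.
Tension yield (gross): A_g = 243×20 = 4860 mm². φR_n = 0.90 × 345 × 4860 = 1509.0 kN.
Governing: min(442.0, 1215.0, 1509.0) = 442.0 kN → bolt shear.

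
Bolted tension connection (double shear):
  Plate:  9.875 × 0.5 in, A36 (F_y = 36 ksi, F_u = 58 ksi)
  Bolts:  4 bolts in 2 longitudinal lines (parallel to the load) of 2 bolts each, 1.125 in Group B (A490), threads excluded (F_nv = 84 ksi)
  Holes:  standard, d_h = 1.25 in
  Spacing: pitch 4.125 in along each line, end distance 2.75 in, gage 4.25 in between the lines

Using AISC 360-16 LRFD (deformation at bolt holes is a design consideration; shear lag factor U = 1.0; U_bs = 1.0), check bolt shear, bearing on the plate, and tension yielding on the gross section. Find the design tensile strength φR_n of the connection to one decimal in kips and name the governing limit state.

160.0 kips (gross-section yield governs)

Bolt shear: A_b = π(1.125)²/4 = 0.99402 in². φR_n = 0.75 × 84 × 0.99402 × 4 × 2 = 501.0 kips.
Bearing (0.5 in plate, F_u = 58 ksi): end bolts L_c = 2.75 − 1.25/2 = 2.125, R_n = min(1.2×2.125×0.5×58, 2.4×1.125×0.5×58) = 73.95 kips/bolt; interior L_c = 4.125 − 1.25 = 2.875, R_n = 78.3 kips/bolt. φR_n = 0.75 × (2×73.95 + 2×78.3) = 228.4 kips.
Tension yield (gross): A_g = 9.875×0.5 = 4.9375 in². φR_n = 0.90 × 36 × 4.9375 = 160.0 kips.
Governing: min(501.0, 228.4, 160.0) = 160.0 kips → gross-section yield.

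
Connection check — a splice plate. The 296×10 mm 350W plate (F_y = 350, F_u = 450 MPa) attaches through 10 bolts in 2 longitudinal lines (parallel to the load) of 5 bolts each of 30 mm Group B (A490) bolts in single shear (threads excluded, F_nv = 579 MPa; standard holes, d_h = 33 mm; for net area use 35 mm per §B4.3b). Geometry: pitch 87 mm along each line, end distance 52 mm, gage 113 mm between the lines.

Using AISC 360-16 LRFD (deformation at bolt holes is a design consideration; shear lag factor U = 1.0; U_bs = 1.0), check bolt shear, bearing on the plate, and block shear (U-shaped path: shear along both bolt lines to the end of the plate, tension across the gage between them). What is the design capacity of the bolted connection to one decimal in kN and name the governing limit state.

1245.4 kN (block shear governs)

Bolt shear: A_b = π(30)²/4 = 706.86 mm². φR_n = 0.75 × 579 × 706.86 × 10 × 1 = 3069.5 kN.
Bearing (10 mm plate, F_u = 450 MPa): end bolts L_c = 52 − 33/2 = 35.5, R_n = min(1.2×35.5×10×450, 2.4×30×10×450) = 191.7 kN/bolt; interior L_c = 87 − 33 = 54, R_n = 291.6 kN/bolt. φR_n = 0.75 × (2×191.7 + 8×291.6) = 2037.2 kN.
Block shear: shear path 2×[52+4×87] = 2×400 mm, A_gv = 8000, A_nv = 2×(400 − 4.5×35)×10 = 4850 mm²; tension across gage: (113 − 1×35)×10 = 780 mm². R_n = min(0.6×450×4850, 0.6×350×8000) + 1.0×450×780 = min(1309.5, 1680) + 351 = 1660.5 kN. φR_n = 0.75 × 1660.5 = 1245.4 kN.
Governing: min(3069.5, 2037.2, 1245.4) = 1245.4 kN → block shear.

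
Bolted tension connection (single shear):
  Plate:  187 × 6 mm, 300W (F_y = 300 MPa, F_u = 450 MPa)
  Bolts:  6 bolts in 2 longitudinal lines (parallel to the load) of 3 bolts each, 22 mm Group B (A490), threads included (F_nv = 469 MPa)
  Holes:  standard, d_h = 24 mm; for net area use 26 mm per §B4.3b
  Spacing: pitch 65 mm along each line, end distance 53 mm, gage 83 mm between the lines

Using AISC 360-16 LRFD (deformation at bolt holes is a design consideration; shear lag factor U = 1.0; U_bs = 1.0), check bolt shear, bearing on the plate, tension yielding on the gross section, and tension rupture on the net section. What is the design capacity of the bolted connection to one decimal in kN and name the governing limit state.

273.4 kN (net-section rupture governs)

Bolt shear: A_b = π(22)²/4 = 380.13 mm². φR_n = 0.75 × 469 × 380.13 × 6 × 1 = 802.3 kN.
Bearing (6 mm plate, F_u = 450 MPa): end bolts L_c = 53 − 24/2 = 41, R_n = min(1.2×41×6×450, 2.4×22×6×450) = 132.84 kN/bolt; interior L_c = 65 − 24 = 41, R_n = 132.84 kN/bolt. φR_n = 0.75 × (2×132.84 + 4×132.84) = 597.8 kN.
Tension yield (gross): A_g = 187×6 = 1122 mm². φR_n = 0.90 × 300 × 1122 = 302.9 kN.
Tension rupture (net): A_n = (187 − 2×26)×6 = 810 mm² (U = 1.0, A_e = A_n). φR_n = 0.75 × 450 × 810 = 273.4 kN.
Governing: min(802.3, 597.8, 302.9, 273.4) = 273.4 kN → net-section rupture.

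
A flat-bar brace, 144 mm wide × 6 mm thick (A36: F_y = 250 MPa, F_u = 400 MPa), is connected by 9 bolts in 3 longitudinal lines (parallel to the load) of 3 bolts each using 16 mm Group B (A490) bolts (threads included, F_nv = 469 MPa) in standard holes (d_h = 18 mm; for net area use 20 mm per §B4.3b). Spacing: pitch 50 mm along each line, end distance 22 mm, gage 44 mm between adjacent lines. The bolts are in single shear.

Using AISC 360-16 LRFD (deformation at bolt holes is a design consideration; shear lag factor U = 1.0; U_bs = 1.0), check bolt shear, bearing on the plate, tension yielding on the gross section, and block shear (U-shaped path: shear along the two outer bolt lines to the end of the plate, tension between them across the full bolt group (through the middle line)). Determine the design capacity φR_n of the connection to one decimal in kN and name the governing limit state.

Bolt shear: A_b = π(16)²/4 = 201.06 mm². φR_n = 0.75 × 469 × 201.06 × 9 × 1 = 636.5 kN.
Bearing (6 mm plate, F_u = 400 MPa): end bolts L_c = 22 − 18/2 = 13, R_n = min(1.2×13×6×400, 2.4×16×6×400) = 37.44 kN/bolt; interior L_c = 50 − 18 = 32, R_n = 92.16 kN/bolt. φR_n = 0.75 × (3×37.44 + 6×92.16) = 499.0 kN.
Tension yield (gross): A_g = 144×6 = 864 mm². φR_n = 0.90 × 250 × 864 = 194.4 kN.
Block shear: shear path 2×[22+2×50] = 2×122 mm, A_gv = 1464, A_nv = 2×(122 − 2.5×20)×6 = 864 mm²; tension across gage: (88 − 2×20)×6 = 288 mm². R_n = min(0.6×400×864, 0.6×250×1464) + 1.0×400×288 = min(207.36, 219.6) + 115.2 = 322.56 kN. φR_n = 0.75 × 322.56 = 241.9 kN.
Governing: min(636.5, 499.0, 194.4, 241.9) = 194.4 kN → gross-section yield.

194.4 kN (gross-section yield governs)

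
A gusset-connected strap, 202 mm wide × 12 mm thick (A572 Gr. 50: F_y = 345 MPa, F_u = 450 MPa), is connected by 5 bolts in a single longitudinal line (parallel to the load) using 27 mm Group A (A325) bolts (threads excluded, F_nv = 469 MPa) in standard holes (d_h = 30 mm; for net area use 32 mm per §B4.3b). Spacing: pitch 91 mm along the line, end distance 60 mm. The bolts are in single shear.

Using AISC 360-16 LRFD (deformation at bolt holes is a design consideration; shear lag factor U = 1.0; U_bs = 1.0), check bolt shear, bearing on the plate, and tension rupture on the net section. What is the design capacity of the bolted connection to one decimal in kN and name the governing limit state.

Bolt shear: A_b = π(27)²/4 = 572.56 mm². φR_n = 0.75 × 469 × 572.56 × 5 × 1 = 1007.0 kN.
Bearing (12 mm plate, F_u = 450 MPa): end bolts L_c = 60 − 30/2 = 45, R_n = min(1.2×45×12×450, 2.4×27×12×450) = 291.6 kN/bolt; interior L_c = 91 − 30 = 61, R_n = 349.92 kN/bolt. φR_n = 0.75 × (1×291.6 + 4×349.92) = 1268.5 kN.
Tension rupture (net): A_n = (202 − 1×32)×12 = 2040 mm² (U = 1.0, A_e = A_n). φR_n = 0.75 × 450 × 2040 = 688.5 kN.
Governing: min(1007.0, 1268.5, 688.5) = 688.5 kN → net-section rupture.

688.5 kN (net-section rupture governs)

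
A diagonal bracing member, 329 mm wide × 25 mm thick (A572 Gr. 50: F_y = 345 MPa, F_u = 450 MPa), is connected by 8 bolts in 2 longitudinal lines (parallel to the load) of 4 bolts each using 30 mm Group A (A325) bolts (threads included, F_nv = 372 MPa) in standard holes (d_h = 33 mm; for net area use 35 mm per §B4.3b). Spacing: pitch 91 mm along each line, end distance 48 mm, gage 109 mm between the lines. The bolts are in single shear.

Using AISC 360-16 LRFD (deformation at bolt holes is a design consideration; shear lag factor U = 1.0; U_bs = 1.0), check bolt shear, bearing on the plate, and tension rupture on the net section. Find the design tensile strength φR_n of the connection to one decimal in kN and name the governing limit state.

Bolt shear: A_b = π(30)²/4 = 706.86 mm². φR_n = 0.75 × 372 × 706.86 × 8 × 1 = 1577.7 kN.
Bearing (25 mm plate, F_u = 450 MPa): end bolts L_c = 48 − 33/2 = 31.5, R_n = min(1.2×31.5×25×450, 2.4×30×25×450) = 425.25 kN/bolt; interior L_c = 91 − 33 = 58, R_n = 783 kN/bolt. φR_n = 0.75 × (2×425.25 + 6×783) = 4161.4 kN.
Tension rupture (net): A_n = (329 − 2×35)×25 = 6475 mm² (U = 1.0, A_e = A_n). φR_n = 0.75 × 450 × 6475 = 2185.3 kN.
Governing: min(1577.7, 4161.4, 2185.3) = 1577.7 kN → bolt shear.

1577.7 kN (bolt shear governs)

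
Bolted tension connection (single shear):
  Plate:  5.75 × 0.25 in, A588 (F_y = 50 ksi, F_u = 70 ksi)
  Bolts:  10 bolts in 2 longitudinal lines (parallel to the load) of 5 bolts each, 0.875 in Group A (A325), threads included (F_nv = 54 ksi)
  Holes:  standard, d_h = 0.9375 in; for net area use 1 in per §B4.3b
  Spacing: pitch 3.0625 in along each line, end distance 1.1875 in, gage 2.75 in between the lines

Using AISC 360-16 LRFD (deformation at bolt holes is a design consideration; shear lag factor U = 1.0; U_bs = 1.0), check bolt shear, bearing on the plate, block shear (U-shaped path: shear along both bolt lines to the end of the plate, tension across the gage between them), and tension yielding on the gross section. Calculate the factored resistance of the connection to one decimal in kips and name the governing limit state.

Bolt shear: A_b = π(0.875)²/4 = 0.60132 in². φR_n = 0.75 × 54 × 0.60132 × 10 × 1 = 243.5 kips.
Bearing (0.25 in plate, F_u = 70 ksi): end bolts L_c = 1.1875 − 0.9375/2 = 0.71875, R_n = min(1.2×0.71875×0.25×70, 2.4×0.875×0.25×70) = 15.094 kips/bolt; interior L_c = 3.0625 − 0.9375 = 2.125, R_n = 36.75 kips/bolt. φR_n = 0.75 × (2×15.094 + 8×36.75) = 243.1 kips.
Block shear: shear path 2×[1.1875+4×3.0625] = 2×13.4375 in, A_gv = 6.7188, A_nv = 2×(13.4375 − 4.5×1)×0.25 = 4.4688 in²; tension across gage: (2.75 − 1×1)×0.25 = 0.4375 in². R_n = min(0.6×70×4.4688, 0.6×50×6.7188) + 1.0×70×0.4375 = min(187.69, 201.56) + 30.625 = 218.32 kips. φR_n = 0.75 × 218.32 = 163.7 kips.
Tension yield (gross): A_g = 5.75×0.25 = 1.4375 in². φR_n = 0.90 × 50 × 1.4375 = 64.7 kips.
Governing: min(243.5, 243.1, 163.7, 64.7) = 64.7 kips → gross-section yield.

64.7 kips (gross-section yield governs)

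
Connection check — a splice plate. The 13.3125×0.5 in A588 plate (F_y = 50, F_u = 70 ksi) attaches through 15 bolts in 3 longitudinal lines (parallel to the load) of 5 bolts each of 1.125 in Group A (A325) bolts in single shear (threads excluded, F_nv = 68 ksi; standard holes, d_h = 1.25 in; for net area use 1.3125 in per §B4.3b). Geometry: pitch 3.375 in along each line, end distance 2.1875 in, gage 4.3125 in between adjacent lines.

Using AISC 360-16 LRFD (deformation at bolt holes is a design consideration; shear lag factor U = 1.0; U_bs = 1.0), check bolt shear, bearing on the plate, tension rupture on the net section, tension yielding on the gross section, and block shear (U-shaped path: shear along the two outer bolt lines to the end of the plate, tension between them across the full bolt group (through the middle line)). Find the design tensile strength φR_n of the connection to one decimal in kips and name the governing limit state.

246.1 kips (net-section rupture governs)

Bolt shear: A_b = π(1.125)²/4 = 0.99402 in². φR_n = 0.75 × 68 × 0.99402 × 15 × 1 = 760.4 kips.
Bearing (0.5 in plate, F_u = 70 ksi): end bolts L_c = 2.1875 − 1.25/2 = 1.5625, R_n = min(1.2×1.5625×0.5×70, 2.4×1.125×0.5×70) = 65.625 kips/bolt; interior L_c = 3.375 − 1.25 = 2.125, R_n = 89.25 kips/bolt. φR_n = 0.75 × (3×65.625 + 12×89.25) = 950.9 kips.
Tension rupture (net): A_n = (13.3125 − 3×1.3125)×0.5 = 4.6875 in² (U = 1.0, A_e = A_n). φR_n = 0.75 × 70 × 4.6875 = 246.1 kips.
Tension yield (gross): A_g = 13.3125×0.5 = 6.6563 in². φR_n = 0.90 × 50 × 6.6563 = 299.5 kips.
Block shear: shear path 2×[2.1875+4×3.375] = 2×15.6875 in, A_gv = 15.688, A_nv = 2×(15.6875 − 4.5×1.3125)×0.5 = 9.7813 in²; tension across gage: (8.625 − 2×1.3125)×0.5 = 3 in². R_n = min(0.6×70×9.7813, 0.6×50×15.688) + 1.0×70×3 = min(410.81, 470.64) + 210 = 620.81 kips. φR_n = 0.75 × 620.81 = 465.6 kips.
Governing: min(760.4, 950.9, 246.1, 299.5, 465.6) = 246.1 kips → net-section rupture.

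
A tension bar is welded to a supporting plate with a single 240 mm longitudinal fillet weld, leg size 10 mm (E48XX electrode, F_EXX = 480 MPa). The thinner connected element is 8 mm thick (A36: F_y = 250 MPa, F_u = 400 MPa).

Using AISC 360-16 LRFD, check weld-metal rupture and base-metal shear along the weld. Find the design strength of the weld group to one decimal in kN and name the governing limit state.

Weld metal: throat = 0.707×10 = 7.07 mm, L = 240 mm. φR_n = 0.75 × 0.6 × 480 × 7.07 × 240 = 366.5 kN.
Base metal shear (8 mm plate): yield φR_n = 1.0×0.6×250×8×240 = 288.0 kN; rupture φR_n = 0.75×0.6×400×8×240 = 345.6 kN; take 288.0 kN (yield).
Governing: min(366.5, 288.0) = 288.0 kN → base-metal shear.

288.0 kN (base-metal shear governs)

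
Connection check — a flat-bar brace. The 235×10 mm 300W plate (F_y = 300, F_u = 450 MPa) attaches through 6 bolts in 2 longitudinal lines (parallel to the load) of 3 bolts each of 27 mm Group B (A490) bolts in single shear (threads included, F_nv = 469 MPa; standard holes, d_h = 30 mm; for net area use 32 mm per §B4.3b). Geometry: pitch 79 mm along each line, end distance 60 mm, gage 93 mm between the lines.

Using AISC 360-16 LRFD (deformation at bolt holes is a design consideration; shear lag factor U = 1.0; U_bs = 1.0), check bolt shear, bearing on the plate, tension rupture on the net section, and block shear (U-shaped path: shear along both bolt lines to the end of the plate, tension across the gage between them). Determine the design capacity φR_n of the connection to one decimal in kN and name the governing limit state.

Bolt shear: A_b = π(27)²/4 = 572.56 mm². φR_n = 0.75 × 469 × 572.56 × 6 × 1 = 1208.4 kN.
Bearing (10 mm plate, F_u = 450 MPa): end bolts L_c = 60 − 30/2 = 45, R_n = min(1.2×45×10×450, 2.4×27×10×450) = 243 kN/bolt; interior L_c = 79 − 30 = 49, R_n = 264.6 kN/bolt. φR_n = 0.75 × (2×243 + 4×264.6) = 1158.3 kN.
Tension rupture (net): A_n = (235 − 2×32)×10 = 1710 mm² (U = 1.0, A_e = A_n). φR_n = 0.75 × 450 × 1710 = 577.1 kN.
Block shear: shear path 2×[60+2×79] = 2×218 mm, A_gv = 4360, A_nv = 2×(218 − 2.5×32)×10 = 2760 mm²; tension across gage: (93 − 1×32)×10 = 610 mm². R_n = min(0.6×450×2760, 0.6×300×4360) + 1.0×450×610 = min(745.2, 784.8) + 274.5 = 1019.7 kN. φR_n = 0.75 × 1019.7 = 764.8 kN.
Governing: min(1208.4, 1158.3, 577.1, 764.8) = 577.1 kN → net-section rupture.

577.1 kN (net-section rupture governs)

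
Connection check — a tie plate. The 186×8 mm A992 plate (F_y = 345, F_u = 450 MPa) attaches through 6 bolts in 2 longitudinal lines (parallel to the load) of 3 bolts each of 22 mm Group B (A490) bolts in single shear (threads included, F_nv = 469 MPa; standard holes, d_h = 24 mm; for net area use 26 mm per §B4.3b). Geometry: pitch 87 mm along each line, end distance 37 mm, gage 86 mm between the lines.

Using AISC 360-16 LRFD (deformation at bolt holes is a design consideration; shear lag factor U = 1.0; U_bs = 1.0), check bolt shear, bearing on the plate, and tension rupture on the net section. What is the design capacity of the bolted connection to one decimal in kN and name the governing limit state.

Bolt shear: A_b = π(22)²/4 = 380.13 mm². φR_n = 0.75 × 469 × 380.13 × 6 × 1 = 802.3 kN.
Bearing (8 mm plate, F_u = 450 MPa): end bolts L_c = 37 − 24/2 = 25, R_n = min(1.2×25×8×450, 2.4×22×8×450) = 108 kN/bolt; interior L_c = 87 − 24 = 63, R_n = 190.08 kN/bolt. φR_n = 0.75 × (2×108 + 4×190.08) = 732.2 kN.
Tension rupture (net): A_n = (186 − 2×26)×8 = 1072 mm² (U = 1.0, A_e = A_n). φR_n = 0.75 × 450 × 1072 = 361.8 kN.
Governing: min(802.3, 732.2, 361.8) = 361.8 kN → net-section rupture.

361.8 kN (net-section rupture governs)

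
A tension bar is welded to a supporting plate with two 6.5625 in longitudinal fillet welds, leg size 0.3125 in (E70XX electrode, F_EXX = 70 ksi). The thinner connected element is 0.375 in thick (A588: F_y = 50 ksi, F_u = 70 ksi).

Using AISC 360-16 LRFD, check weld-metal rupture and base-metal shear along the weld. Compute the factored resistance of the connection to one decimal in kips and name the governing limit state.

91.3 kips (weld metal governs)

Weld metal: throat = 0.707×0.3125 = 0.22094 in, L = 2×6.5625 = 13.125 in. φR_n = 0.75 × 0.6 × 70 × 0.22094 × 13.125 = 91.3 kips.
Base metal shear (0.375 in plate): yield φR_n = 1.0×0.6×50×0.375×13.125 = 147.7 kips; rupture φR_n = 0.75×0.6×70×0.375×13.125 = 155.0 kips; take 147.7 kips (yield).
Governing: min(91.3, 147.7) = 91.3 kips → weld metal.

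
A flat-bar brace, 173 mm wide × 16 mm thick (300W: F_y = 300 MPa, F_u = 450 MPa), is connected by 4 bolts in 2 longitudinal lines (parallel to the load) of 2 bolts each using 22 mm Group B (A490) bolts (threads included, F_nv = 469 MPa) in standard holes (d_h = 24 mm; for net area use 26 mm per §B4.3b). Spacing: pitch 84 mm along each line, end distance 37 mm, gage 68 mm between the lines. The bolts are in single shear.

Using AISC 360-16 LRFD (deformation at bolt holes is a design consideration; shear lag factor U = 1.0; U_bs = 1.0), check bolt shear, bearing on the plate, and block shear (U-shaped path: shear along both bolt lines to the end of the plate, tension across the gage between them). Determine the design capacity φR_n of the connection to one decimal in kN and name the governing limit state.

534.8 kN (bolt shear governs)

Bolt shear: A_b = π(22)²/4 = 380.13 mm². φR_n = 0.75 × 469 × 380.13 × 4 × 1 = 534.8 kN.
Bearing (16 mm plate, F_u = 450 MPa): end bolts L_c = 37 − 24/2 = 25, R_n = min(1.2×25×16×450, 2.4×22×16×450) = 216 kN/bolt; interior L_c = 84 − 24 = 60, R_n = 380.16 kN/bolt. φR_n = 0.75 × (2×216 + 2×380.16) = 894.2 kN.
Block shear: shear path 2×[37+1×84] = 2×121 mm, A_gv = 3872, A_nv = 2×(121 − 1.5×26)×16 = 2624 mm²; tension across gage: (68 − 1×26)×16 = 672 mm². R_n = min(0.6×450×2624, 0.6×300×3872) + 1.0×450×672 = min(708.48, 696.96) + 302.4 = 999.36 kN. φR_n = 0.75 × 999.36 = 749.5 kN.
Governing: min(534.8, 894.2, 749.5) = 534.8 kN → bolt shear.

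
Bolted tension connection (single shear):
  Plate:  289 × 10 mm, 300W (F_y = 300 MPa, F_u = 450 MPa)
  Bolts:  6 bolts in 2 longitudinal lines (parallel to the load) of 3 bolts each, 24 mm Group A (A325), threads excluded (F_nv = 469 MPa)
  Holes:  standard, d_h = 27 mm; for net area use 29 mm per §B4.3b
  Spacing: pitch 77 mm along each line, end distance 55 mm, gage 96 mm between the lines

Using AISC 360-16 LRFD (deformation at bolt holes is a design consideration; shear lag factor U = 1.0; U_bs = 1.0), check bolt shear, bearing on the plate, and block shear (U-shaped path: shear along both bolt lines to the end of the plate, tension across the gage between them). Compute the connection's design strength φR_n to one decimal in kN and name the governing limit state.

779.0 kN (block shear governs)

Bolt shear: A_b = π(24)²/4 = 452.39 mm². φR_n = 0.75 × 469 × 452.39 × 6 × 1 = 954.8 kN.
Bearing (10 mm plate, F_u = 450 MPa): end bolts L_c = 55 − 27/2 = 41.5, R_n = min(1.2×41.5×10×450, 2.4×24×10×450) = 224.1 kN/bolt; interior L_c = 77 − 27 = 50, R_n = 259.2 kN/bolt. φR_n = 0.75 × (2×224.1 + 4×259.2) = 1113.8 kN.
Block shear: shear path 2×[55+2×77] = 2×209 mm, A_gv = 4180, A_nv = 2×(209 − 2.5×29)×10 = 2730 mm²; tension across gage: (96 − 1×29)×10 = 670 mm². R_n = min(0.6×450×2730, 0.6×300×4180) + 1.0×450×670 = min(737.1, 752.4) + 301.5 = 1038.6 kN. φR_n = 0.75 × 1038.6 = 779.0 kN.
Governing: min(954.8, 1113.8, 779.0) = 779.0 kN → block shear.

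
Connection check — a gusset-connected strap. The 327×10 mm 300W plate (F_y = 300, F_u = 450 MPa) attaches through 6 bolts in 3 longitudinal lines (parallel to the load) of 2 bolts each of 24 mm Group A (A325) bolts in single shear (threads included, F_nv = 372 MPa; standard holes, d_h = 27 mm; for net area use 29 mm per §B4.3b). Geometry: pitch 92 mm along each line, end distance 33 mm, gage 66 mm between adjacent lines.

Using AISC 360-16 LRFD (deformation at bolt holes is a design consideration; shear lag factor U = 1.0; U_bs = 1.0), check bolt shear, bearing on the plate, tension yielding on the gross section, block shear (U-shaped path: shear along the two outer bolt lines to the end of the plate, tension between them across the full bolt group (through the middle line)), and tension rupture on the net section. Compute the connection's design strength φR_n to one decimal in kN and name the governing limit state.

Bolt shear: A_b = π(24)²/4 = 452.39 mm². φR_n = 0.75 × 372 × 452.39 × 6 × 1 = 757.3 kN.
Bearing (10 mm plate, F_u = 450 MPa): end bolts L_c = 33 − 27/2 = 19.5, R_n = min(1.2×19.5×10×450, 2.4×24×10×450) = 105.3 kN/bolt; interior L_c = 92 − 27 = 65, R_n = 259.2 kN/bolt. φR_n = 0.75 × (3×105.3 + 3×259.2) = 820.1 kN.
Tension yield (gross): A_g = 327×10 = 3270 mm². φR_n = 0.90 × 300 × 3270 = 882.9 kN.
Block shear: shear path 2×[33+1×92] = 2×125 mm, A_gv = 2500, A_nv = 2×(125 − 1.5×29)×10 = 1630 mm²; tension across gage: (132 − 2×29)×10 = 740 mm². R_n = min(0.6×450×1630, 0.6×300×2500) + 1.0×450×740 = min(440.1, 450) + 333 = 773.1 kN. φR_n = 0.75 × 773.1 = 579.8 kN.
Tension rupture (net): A_n = (327 − 3×29)×10 = 2400 mm² (U = 1.0, A_e = A_n). φR_n = 0.75 × 450 × 2400 = 810.0 kN.
Governing: min(757.3, 820.1, 882.9, 579.8, 810.0) = 579.8 kN → block shear.

579.8 kN (block shear governs)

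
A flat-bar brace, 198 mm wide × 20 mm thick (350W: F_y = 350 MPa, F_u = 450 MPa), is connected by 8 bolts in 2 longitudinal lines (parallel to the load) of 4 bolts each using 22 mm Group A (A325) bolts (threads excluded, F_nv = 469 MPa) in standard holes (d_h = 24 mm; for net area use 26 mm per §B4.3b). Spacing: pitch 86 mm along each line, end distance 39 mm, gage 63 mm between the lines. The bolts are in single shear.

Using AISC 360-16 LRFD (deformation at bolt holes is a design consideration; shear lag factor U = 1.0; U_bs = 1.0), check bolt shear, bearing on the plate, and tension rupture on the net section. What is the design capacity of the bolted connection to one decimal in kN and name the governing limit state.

Bolt shear: A_b = π(22)²/4 = 380.13 mm². φR_n = 0.75 × 469 × 380.13 × 8 × 1 = 1069.7 kN.
Bearing (20 mm plate, F_u = 450 MPa): end bolts L_c = 39 − 24/2 = 27, R_n = min(1.2×27×20×450, 2.4×22×20×450) = 291.6 kN/bolt; interior L_c = 86 − 24 = 62, R_n = 475.2 kN/bolt. φR_n = 0.75 × (2×291.6 + 6×475.2) = 2575.8 kN.
Tension rupture (net): A_n = (198 − 2×26)×20 = 2920 mm² (U = 1.0, A_e = A_n). φR_n = 0.75 × 450 × 2920 = 985.5 kN.
Governing: min(1069.7, 2575.8, 985.5) = 985.5 kN → net-section rupture.

985.5 kN (net-section rupture governs)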